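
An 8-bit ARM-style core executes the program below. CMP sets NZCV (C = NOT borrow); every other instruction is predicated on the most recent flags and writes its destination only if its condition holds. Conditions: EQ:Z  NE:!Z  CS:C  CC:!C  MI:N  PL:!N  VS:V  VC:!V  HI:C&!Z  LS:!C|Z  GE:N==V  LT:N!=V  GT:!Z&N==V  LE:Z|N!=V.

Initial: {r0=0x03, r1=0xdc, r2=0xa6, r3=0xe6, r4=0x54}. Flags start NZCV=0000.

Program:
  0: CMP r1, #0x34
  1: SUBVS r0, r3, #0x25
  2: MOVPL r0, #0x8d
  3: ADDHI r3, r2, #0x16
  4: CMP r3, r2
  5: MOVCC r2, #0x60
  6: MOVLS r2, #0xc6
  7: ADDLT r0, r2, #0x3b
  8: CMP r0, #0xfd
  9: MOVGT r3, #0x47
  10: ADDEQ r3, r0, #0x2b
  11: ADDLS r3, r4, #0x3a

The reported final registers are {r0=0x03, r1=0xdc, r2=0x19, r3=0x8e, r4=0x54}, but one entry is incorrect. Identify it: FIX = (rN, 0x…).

FIX = (r2, 0xa6)

[0] flags=1010 → (cmp)
[1] flags=1010 VS?F → skip
[2] flags=1010 PL?F → skip
[3] flags=1010 HI?T → r3=0xbc
[4] flags=0010 → (cmp)
[5] flags=0010 CC?F → skip
[6] flags=0010 LS?F → skip
[7] flags=0010 LT?F → skip
[8] flags=0000 → (cmp)
[9] flags=0000 GT?T → r3=0x47
[10] flags=0000 EQ?F → skip
[11] flags=0000 LS?T → r3=0x8e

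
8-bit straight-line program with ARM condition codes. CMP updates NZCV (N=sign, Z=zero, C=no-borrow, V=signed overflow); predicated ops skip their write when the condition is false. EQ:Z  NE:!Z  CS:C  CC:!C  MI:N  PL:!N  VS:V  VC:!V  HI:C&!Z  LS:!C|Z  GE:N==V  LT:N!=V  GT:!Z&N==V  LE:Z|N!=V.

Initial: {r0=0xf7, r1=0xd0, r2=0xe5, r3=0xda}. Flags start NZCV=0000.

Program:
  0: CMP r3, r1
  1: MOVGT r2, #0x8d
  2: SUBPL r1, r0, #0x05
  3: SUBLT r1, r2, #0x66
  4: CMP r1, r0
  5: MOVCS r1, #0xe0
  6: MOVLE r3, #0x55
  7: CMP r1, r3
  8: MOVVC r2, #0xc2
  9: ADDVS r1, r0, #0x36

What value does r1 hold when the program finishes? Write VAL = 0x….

[0] flags=0010 → (cmp)
[1] flags=0010 GT?T → r2=0x8d
[2] flags=0010 PL?T → r1=0xf2
[3] flags=0010 LT?F → skip
[4] flags=1000 → (cmp)
[5] flags=1000 CS?F → skip
[6] flags=1000 LE?T → r3=0x55
[7] flags=1010 → (cmp)
[8] flags=1010 VC?T → r2=0xc2
[9] flags=1010 VS?F → skip

VAL = 0xf2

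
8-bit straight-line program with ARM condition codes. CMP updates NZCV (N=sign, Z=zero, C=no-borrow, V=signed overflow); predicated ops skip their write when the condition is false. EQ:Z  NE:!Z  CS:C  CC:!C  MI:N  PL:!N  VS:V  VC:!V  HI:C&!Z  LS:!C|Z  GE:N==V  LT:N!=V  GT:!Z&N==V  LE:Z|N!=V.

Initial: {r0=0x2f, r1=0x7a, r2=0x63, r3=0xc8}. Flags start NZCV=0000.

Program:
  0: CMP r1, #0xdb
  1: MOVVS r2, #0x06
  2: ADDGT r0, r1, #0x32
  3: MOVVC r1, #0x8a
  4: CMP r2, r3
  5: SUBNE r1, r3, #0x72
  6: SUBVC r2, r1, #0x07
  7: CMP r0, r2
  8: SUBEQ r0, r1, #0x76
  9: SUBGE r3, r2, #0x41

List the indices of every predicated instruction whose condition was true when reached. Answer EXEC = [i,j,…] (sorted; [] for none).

0: ✓ CMP  NZCV=1001
1: ✓ MOVVS  r2←0x06
2: ✓ ADDGT  r0←0xac
3: · MOVVC
4: ✓ CMP  NZCV=0000
5: ✓ SUBNE  r1←0x56
6: ✓ SUBVC  r2←0x4f
7: ✓ CMP  NZCV=0011
8: · SUBEQ
9: · SUBGE

EXEC = [1,2,5,6]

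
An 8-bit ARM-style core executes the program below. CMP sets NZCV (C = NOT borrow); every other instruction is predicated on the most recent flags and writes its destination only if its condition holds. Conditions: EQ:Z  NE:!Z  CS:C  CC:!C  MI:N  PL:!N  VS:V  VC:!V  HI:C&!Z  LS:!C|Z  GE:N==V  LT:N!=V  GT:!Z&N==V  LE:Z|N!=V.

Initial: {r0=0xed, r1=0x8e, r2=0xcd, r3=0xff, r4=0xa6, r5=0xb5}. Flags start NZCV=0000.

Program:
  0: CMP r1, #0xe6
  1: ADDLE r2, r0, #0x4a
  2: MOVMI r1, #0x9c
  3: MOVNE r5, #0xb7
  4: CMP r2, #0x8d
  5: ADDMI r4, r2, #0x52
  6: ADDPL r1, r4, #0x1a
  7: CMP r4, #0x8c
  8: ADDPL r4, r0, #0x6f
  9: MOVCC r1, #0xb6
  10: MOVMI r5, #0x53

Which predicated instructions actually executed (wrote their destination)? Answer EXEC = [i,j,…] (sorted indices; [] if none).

EXEC = [1,2,3,5,9,10]

0: ✓ CMP  NZCV=1000
1: ✓ ADDLE  r2←0x37
2: ✓ MOVMI  r1←0x9c
3: ✓ MOVNE  r5←0xb7
4: ✓ CMP  NZCV=1001
5: ✓ ADDMI  r4←0x89
6: · ADDPL
7: ✓ CMP  NZCV=1000
8: · ADDPL
9: ✓ MOVCC  r1←0xb6
10: ✓ MOVMI  r5←0x53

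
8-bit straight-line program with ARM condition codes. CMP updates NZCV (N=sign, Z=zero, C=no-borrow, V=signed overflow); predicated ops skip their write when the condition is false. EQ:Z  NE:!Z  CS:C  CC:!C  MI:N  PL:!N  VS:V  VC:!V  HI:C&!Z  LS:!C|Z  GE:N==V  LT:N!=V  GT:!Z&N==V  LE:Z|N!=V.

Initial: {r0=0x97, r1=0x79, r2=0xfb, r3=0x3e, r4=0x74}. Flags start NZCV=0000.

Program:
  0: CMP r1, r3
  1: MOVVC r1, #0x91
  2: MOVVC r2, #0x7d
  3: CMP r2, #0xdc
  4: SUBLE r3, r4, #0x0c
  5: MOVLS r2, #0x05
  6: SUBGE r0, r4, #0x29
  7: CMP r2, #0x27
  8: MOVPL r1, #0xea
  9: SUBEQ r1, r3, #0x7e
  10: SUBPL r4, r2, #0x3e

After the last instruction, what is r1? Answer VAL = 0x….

[0] flags=0010 → (cmp)
[1] flags=0010 VC?T → r1=0x91
[2] flags=0010 VC?T → r2=0x7d
[3] flags=1001 → (cmp)
[4] flags=1001 LE?F → skip
[5] flags=1001 LS?T → r2=0x05
[6] flags=1001 GE?T → r0=0x4b
[7] flags=1000 → (cmp)
[8] flags=1000 PL?F → skip
[9] flags=1000 EQ?F → skip
[10] flags=1000 PL?F → skip

VAL = 0x91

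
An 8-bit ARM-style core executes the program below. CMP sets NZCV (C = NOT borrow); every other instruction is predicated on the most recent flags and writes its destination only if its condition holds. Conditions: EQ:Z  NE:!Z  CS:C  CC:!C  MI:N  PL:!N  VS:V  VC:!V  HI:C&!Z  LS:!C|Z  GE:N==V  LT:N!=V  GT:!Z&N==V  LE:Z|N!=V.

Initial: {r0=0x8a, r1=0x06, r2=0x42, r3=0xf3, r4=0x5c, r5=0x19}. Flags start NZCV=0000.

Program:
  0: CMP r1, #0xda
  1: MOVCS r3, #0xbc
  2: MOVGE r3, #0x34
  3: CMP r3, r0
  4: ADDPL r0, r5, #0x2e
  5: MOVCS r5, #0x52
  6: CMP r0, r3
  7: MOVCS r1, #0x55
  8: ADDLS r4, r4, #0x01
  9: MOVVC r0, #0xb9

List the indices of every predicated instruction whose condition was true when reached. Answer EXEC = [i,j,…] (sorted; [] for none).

EXEC = [2,7]

[0] flags=0000 → (cmp)
[1] flags=0000 CS?F → skip
[2] flags=0000 GE?T → r3=0x34
[3] flags=1001 → (cmp)
[4] flags=1001 PL?F → skip
[5] flags=1001 CS?F → skip
[6] flags=0011 → (cmp)
[7] flags=0011 CS?T → r1=0x55
[8] flags=0011 LS?F → skip
[9] flags=0011 VC?F → skip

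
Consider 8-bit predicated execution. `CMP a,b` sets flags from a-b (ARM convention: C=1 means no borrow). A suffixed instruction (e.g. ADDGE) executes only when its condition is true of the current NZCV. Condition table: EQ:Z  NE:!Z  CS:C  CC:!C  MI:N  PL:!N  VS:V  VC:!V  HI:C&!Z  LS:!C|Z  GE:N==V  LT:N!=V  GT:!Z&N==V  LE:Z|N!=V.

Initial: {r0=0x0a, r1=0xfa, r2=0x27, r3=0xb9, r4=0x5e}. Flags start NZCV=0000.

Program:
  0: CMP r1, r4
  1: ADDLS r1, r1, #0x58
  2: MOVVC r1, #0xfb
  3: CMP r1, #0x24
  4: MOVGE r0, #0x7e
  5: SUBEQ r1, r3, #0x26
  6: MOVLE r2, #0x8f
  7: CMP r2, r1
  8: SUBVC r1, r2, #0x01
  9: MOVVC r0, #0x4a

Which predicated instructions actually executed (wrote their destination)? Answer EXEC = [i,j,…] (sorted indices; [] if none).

EXEC = [2,6,8,9]

0: ✓ CMP  NZCV=1010
1: · ADDLS
2: ✓ MOVVC  r1←0xfb
3: ✓ CMP  NZCV=1010
4: · MOVGE
5: · SUBEQ
6: ✓ MOVLE  r2←0x8f
7: ✓ CMP  NZCV=1000
8: ✓ SUBVC  r1←0x8e
9: ✓ MOVVC  r0←0x4a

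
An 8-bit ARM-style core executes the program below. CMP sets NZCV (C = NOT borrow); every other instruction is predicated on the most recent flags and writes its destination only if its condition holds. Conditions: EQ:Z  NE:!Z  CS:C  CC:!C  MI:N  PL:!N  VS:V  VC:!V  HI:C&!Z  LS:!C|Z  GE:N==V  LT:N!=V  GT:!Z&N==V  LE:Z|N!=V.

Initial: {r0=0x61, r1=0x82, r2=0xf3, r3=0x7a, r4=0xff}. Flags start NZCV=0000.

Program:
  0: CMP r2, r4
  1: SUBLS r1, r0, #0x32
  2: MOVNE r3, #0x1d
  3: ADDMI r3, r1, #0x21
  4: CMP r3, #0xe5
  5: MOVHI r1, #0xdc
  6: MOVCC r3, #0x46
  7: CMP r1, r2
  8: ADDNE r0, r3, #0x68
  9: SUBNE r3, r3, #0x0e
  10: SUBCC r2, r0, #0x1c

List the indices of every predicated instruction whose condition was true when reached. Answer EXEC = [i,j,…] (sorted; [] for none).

[0] flags=1000 → (cmp)
[1] flags=1000 LS?T → r1=0x2f
[2] flags=1000 NE?T → r3=0x1d
[3] flags=1000 MI?T → r3=0x50
[4] flags=0000 → (cmp)
[5] flags=0000 HI?F → skip
[6] flags=0000 CC?T → r3=0x46
[7] flags=0000 → (cmp)
[8] flags=0000 NE?T → r0=0xae
[9] flags=0000 NE?T → r3=0x38
[10] flags=0000 CC?T → r2=0x92

EXEC = [1,2,3,6,8,9,10]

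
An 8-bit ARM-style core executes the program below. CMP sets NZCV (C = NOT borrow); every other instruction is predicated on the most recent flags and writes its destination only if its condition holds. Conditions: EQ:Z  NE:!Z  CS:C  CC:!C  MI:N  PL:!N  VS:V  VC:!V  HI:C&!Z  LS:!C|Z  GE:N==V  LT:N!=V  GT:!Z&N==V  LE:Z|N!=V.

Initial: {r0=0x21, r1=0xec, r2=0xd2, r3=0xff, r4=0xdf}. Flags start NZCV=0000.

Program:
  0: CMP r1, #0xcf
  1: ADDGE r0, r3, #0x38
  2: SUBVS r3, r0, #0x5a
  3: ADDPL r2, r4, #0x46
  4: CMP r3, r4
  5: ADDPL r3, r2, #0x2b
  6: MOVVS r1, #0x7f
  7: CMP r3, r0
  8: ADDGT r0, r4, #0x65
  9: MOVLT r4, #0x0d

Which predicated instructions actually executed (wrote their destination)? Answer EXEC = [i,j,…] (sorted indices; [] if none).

EXEC = [1,3,5,8]

0: ✓ CMP  NZCV=0010
1: ✓ ADDGE  r0←0x37
2: · SUBVS
3: ✓ ADDPL  r2←0x25
4: ✓ CMP  NZCV=0010
5: ✓ ADDPL  r3←0x50
6: · MOVVS
7: ✓ CMP  NZCV=0010
8: ✓ ADDGT  r0←0x44
9: · MOVLT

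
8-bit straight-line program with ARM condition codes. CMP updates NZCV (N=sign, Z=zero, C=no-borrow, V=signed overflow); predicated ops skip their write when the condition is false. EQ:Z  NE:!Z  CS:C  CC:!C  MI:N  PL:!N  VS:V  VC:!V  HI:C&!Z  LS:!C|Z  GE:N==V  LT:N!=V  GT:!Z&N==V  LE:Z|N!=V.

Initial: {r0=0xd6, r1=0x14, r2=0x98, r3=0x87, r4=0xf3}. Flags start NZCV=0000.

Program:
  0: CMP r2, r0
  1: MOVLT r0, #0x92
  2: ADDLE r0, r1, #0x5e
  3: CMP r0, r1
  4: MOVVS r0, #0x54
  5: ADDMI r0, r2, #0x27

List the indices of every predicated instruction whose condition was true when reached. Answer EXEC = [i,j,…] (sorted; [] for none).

0: ✓ CMP  NZCV=1000
1: ✓ MOVLT  r0←0x92
2: ✓ ADDLE  r0←0x72
3: ✓ CMP  NZCV=0010
4: · MOVVS
5: · ADDMI

EXEC = [1,2]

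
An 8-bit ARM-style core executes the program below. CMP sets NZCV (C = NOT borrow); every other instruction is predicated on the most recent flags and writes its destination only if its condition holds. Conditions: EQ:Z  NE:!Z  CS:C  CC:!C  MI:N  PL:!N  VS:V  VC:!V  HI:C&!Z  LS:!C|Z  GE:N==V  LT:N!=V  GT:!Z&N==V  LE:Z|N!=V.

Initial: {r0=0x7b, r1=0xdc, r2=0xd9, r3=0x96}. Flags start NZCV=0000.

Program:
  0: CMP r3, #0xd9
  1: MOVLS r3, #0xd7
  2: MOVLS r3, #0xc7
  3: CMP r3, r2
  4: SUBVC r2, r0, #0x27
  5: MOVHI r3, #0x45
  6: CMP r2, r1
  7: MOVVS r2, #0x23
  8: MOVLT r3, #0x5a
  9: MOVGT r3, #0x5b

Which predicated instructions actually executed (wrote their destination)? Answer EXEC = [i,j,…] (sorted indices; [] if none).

EXEC = [1,2,4,9]

0: ✓ CMP  NZCV=1000
1: ✓ MOVLS  r3←0xd7
2: ✓ MOVLS  r3←0xc7
3: ✓ CMP  NZCV=1000
4: ✓ SUBVC  r2←0x54
5: · MOVHI
6: ✓ CMP  NZCV=0000
7: · MOVVS
8: · MOVLT
9: ✓ MOVGT  r3←0x5b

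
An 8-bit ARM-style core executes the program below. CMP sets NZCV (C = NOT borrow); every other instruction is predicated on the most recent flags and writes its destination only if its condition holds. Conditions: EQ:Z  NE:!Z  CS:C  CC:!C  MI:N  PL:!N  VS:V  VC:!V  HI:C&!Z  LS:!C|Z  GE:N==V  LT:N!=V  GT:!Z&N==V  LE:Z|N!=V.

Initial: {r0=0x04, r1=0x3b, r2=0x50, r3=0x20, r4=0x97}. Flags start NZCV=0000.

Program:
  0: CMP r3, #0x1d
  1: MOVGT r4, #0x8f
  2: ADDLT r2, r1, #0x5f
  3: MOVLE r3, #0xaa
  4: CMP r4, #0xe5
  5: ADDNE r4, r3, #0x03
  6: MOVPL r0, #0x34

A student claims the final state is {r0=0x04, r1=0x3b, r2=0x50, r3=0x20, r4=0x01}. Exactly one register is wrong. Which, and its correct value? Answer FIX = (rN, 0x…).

0: ✓ CMP  NZCV=0010
1: ✓ MOVGT  r4←0x8f
2: · ADDLT
3: · MOVLE
4: ✓ CMP  NZCV=1000
5: ✓ ADDNE  r4←0x23
6: · MOVPL

FIX = (r4, 0x23)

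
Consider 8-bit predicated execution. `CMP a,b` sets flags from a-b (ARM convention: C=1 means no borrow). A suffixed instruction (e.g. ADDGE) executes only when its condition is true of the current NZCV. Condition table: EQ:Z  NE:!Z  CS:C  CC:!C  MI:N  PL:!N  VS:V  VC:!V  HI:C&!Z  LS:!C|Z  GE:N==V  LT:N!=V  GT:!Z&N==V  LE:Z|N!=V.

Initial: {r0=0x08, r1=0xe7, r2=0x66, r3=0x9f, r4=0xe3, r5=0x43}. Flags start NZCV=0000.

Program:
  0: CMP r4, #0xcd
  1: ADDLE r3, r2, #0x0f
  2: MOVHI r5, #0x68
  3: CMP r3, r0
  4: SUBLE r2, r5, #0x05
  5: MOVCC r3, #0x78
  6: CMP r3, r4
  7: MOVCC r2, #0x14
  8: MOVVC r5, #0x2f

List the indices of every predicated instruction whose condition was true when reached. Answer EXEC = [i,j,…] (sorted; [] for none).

[0] flags=0010 → (cmp)
[1] flags=0010 LE?F → skip
[2] flags=0010 HI?T → r5=0x68
[3] flags=1010 → (cmp)
[4] flags=1010 LE?T → r2=0x63
[5] flags=1010 CC?F → skip
[6] flags=1000 → (cmp)
[7] flags=1000 CC?T → r2=0x14
[8] flags=1000 VC?T → r5=0x2f

EXEC = [2,4,7,8]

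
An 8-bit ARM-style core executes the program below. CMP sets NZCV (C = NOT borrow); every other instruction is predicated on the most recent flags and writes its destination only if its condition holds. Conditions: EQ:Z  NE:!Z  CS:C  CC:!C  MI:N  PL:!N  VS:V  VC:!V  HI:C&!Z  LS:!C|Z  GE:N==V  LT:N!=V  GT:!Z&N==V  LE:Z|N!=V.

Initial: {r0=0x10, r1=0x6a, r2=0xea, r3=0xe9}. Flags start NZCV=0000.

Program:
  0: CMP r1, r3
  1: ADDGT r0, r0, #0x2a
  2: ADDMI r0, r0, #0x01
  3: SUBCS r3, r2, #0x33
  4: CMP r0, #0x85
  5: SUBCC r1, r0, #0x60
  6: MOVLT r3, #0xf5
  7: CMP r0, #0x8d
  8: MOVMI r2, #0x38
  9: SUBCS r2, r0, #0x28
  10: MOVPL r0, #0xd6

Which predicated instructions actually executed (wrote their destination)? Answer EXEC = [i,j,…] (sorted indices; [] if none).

0: ✓ CMP  NZCV=1001
1: ✓ ADDGT  r0←0x3a
2: ✓ ADDMI  r0←0x3b
3: · SUBCS
4: ✓ CMP  NZCV=1001
5: ✓ SUBCC  r1←0xdb
6: · MOVLT
7: ✓ CMP  NZCV=1001
8: ✓ MOVMI  r2←0x38
9: · SUBCS
10: · MOVPL

EXEC = [1,2,5,8]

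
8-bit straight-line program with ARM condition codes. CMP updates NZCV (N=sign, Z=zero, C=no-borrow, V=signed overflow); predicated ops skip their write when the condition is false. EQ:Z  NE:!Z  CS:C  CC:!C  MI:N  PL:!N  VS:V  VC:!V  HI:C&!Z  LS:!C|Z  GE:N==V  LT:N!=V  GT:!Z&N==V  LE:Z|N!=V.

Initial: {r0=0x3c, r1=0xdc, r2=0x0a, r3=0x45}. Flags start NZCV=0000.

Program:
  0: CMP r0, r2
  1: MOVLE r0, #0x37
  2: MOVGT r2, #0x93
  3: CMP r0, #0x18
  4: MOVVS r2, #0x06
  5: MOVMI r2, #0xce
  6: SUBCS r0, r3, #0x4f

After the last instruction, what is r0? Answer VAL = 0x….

[0] flags=0010 → (cmp)
[1] flags=0010 LE?F → skip
[2] flags=0010 GT?T → r2=0x93
[3] flags=0010 → (cmp)
[4] flags=0010 VS?F → skip
[5] flags=0010 MI?F → skip
[6] flags=0010 CS?T → r0=0xf6

VAL = 0xf6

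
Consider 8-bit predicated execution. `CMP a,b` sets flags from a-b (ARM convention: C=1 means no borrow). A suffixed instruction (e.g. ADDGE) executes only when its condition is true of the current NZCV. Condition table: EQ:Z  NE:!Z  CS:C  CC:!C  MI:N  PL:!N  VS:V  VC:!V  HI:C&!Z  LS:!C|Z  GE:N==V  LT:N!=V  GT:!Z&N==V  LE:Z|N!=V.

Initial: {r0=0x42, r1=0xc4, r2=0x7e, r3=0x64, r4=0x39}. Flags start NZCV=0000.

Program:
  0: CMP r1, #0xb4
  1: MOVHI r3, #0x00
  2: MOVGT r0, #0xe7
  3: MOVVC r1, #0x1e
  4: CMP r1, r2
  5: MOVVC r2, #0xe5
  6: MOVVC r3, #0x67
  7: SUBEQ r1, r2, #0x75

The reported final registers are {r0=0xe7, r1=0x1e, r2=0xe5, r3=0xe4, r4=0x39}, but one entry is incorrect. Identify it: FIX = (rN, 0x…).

FIX = (r3, 0x67)

0: ✓ CMP  NZCV=0010
1: ✓ MOVHI  r3←0x00
2: ✓ MOVGT  r0←0xe7
3: ✓ MOVVC  r1←0x1e
4: ✓ CMP  NZCV=1000
5: ✓ MOVVC  r2←0xe5
6: ✓ MOVVC  r3←0x67
7: · SUBEQ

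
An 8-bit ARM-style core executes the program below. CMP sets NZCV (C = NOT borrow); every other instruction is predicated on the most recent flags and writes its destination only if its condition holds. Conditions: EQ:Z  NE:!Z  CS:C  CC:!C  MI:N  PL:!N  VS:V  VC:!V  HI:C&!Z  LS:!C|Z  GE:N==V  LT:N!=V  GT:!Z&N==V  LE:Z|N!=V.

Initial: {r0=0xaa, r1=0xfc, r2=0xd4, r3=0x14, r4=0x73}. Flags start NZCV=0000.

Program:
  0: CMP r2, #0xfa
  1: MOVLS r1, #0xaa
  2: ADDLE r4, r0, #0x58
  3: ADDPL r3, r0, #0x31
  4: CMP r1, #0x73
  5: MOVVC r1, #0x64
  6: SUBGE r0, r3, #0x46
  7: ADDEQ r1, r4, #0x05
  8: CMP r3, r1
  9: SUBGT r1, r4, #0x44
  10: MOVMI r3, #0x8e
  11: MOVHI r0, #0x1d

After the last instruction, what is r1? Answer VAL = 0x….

VAL = 0xbe

[0] flags=1000 → (cmp)
[1] flags=1000 LS?T → r1=0xaa
[2] flags=1000 LE?T → r4=0x02
[3] flags=1000 PL?F → skip
[4] flags=0011 → (cmp)
[5] flags=0011 VC?F → skip
[6] flags=0011 GE?F → skip
[7] flags=0011 EQ?F → skip
[8] flags=0000 → (cmp)
[9] flags=0000 GT?T → r1=0xbe
[10] flags=0000 MI?F → skip
[11] flags=0000 HI?F → skip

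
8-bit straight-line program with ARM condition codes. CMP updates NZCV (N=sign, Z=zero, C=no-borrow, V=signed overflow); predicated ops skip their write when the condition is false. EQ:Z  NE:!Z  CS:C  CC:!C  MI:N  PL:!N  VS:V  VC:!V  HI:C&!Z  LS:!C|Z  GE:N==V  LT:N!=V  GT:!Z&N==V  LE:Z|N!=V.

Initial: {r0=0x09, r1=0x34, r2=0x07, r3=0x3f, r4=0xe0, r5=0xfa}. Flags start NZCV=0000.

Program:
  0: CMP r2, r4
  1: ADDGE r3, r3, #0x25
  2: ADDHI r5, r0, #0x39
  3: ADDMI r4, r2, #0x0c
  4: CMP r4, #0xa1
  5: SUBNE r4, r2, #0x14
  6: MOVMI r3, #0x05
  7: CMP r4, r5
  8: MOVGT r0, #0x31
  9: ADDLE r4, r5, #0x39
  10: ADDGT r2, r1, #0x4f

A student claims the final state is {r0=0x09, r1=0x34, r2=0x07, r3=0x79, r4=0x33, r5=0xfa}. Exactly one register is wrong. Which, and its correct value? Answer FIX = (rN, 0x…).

FIX = (r3, 0x64)

[0] flags=0000 → (cmp)
[1] flags=0000 GE?T → r3=0x64
[2] flags=0000 HI?F → skip
[3] flags=0000 MI?F → skip
[4] flags=0010 → (cmp)
[5] flags=0010 NE?T → r4=0xf3
[6] flags=0010 MI?F → skip
[7] flags=1000 → (cmp)
[8] flags=1000 GT?F → skip
[9] flags=1000 LE?T → r4=0x33
[10] flags=1000 GT?F → skip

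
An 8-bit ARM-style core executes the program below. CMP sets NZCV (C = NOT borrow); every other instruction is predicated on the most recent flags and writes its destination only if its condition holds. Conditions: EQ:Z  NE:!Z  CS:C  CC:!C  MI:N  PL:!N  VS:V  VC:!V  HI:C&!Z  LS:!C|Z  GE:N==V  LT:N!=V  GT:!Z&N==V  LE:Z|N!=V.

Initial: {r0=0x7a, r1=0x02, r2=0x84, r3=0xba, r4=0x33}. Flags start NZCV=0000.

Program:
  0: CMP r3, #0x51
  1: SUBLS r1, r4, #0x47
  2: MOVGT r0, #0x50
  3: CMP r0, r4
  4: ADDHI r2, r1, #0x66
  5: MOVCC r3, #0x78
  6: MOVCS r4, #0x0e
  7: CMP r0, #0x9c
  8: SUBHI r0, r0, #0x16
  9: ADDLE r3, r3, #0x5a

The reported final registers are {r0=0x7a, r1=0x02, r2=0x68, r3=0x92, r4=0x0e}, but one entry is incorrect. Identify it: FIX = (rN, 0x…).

[0] flags=0011 → (cmp)
[1] flags=0011 LS?F → skip
[2] flags=0011 GT?F → skip
[3] flags=0010 → (cmp)
[4] flags=0010 HI?T → r2=0x68
[5] flags=0010 CC?F → skip
[6] flags=0010 CS?T → r4=0x0e
[7] flags=1001 → (cmp)
[8] flags=1001 HI?F → skip
[9] flags=1001 LE?F → skip

FIX = (r3, 0xba)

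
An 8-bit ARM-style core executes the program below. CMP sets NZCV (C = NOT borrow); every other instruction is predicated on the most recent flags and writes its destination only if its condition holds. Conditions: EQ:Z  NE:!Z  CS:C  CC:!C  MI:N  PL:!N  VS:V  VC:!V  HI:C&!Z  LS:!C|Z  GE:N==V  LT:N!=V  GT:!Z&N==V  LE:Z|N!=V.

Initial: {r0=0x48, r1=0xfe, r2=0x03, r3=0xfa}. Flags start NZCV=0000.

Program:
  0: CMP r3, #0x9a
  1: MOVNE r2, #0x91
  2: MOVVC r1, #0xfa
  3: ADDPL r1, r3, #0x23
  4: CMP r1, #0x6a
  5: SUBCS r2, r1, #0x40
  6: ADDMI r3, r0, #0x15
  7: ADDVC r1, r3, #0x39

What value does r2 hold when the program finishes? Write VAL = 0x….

0: ✓ CMP  NZCV=0010
1: ✓ MOVNE  r2←0x91
2: ✓ MOVVC  r1←0xfa
3: ✓ ADDPL  r1←0x1d
4: ✓ CMP  NZCV=1000
5: · SUBCS
6: ✓ ADDMI  r3←0x5d
7: ✓ ADDVC  r1←0x96

VAL = 0x91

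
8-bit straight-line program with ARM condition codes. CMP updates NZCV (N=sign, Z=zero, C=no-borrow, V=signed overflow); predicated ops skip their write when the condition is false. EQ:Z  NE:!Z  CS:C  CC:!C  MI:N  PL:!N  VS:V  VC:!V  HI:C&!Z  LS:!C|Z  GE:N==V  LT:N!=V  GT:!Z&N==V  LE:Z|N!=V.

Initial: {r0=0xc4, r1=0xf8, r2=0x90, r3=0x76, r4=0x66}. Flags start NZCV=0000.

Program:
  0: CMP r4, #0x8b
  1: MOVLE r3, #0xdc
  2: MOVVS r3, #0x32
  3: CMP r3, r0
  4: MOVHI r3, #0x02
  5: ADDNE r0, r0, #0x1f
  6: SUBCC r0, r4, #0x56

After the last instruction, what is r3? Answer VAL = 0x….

[0] flags=1001 → (cmp)
[1] flags=1001 LE?F → skip
[2] flags=1001 VS?T → r3=0x32
[3] flags=0000 → (cmp)
[4] flags=0000 HI?F → skip
[5] flags=0000 NE?T → r0=0xe3
[6] flags=0000 CC?T → r0=0x10

VAL = 0x32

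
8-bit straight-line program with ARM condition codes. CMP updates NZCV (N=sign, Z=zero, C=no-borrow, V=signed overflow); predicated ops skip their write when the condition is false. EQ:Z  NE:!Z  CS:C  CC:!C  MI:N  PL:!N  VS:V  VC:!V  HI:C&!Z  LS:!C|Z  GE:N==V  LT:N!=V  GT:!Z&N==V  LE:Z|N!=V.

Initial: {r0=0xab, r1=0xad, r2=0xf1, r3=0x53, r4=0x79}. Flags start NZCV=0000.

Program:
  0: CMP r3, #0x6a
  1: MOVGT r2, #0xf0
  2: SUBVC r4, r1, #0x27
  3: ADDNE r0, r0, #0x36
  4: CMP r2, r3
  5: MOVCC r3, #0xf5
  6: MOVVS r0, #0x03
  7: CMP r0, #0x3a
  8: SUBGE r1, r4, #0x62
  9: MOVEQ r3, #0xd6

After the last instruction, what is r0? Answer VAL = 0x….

[0] flags=1000 → (cmp)
[1] flags=1000 GT?F → skip
[2] flags=1000 VC?T → r4=0x86
[3] flags=1000 NE?T → r0=0xe1
[4] flags=1010 → (cmp)
[5] flags=1010 CC?F → skip
[6] flags=1010 VS?F → skip
[7] flags=1010 → (cmp)
[8] flags=1010 GE?F → skip
[9] flags=1010 EQ?F → skip

VAL = 0xe1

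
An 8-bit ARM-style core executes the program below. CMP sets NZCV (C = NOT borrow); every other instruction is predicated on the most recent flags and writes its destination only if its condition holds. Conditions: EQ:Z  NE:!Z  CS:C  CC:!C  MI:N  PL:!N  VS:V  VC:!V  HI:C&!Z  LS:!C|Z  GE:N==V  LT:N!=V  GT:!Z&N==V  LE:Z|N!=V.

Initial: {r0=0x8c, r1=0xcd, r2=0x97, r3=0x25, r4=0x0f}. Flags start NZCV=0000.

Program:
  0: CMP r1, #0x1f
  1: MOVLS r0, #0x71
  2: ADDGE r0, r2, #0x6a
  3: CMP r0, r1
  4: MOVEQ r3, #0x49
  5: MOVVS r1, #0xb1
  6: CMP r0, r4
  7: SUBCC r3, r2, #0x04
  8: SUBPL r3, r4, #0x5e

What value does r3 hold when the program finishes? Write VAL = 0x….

[0] flags=1010 → (cmp)
[1] flags=1010 LS?F → skip
[2] flags=1010 GE?F → skip
[3] flags=1000 → (cmp)
[4] flags=1000 EQ?F → skip
[5] flags=1000 VS?F → skip
[6] flags=0011 → (cmp)
[7] flags=0011 CC?F → skip
[8] flags=0011 PL?T → r3=0xb1

VAL = 0xb1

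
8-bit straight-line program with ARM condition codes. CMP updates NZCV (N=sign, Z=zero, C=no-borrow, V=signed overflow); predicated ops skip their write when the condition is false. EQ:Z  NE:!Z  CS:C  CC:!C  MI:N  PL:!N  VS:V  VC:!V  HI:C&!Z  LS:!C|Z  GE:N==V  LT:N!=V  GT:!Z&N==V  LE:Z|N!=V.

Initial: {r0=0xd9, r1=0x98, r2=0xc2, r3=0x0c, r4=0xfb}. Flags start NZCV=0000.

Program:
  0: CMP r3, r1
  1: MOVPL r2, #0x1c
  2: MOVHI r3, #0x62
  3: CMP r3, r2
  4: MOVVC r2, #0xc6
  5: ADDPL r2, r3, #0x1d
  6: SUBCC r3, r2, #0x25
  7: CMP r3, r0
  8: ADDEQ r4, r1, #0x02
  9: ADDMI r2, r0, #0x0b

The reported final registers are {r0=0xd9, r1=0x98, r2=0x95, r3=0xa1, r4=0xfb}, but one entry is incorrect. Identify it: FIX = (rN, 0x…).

[0] flags=0000 → (cmp)
[1] flags=0000 PL?T → r2=0x1c
[2] flags=0000 HI?F → skip
[3] flags=1000 → (cmp)
[4] flags=1000 VC?T → r2=0xc6
[5] flags=1000 PL?F → skip
[6] flags=1000 CC?T → r3=0xa1
[7] flags=1000 → (cmp)
[8] flags=1000 EQ?F → skip
[9] flags=1000 MI?T → r2=0xe4

FIX = (r2, 0xe4)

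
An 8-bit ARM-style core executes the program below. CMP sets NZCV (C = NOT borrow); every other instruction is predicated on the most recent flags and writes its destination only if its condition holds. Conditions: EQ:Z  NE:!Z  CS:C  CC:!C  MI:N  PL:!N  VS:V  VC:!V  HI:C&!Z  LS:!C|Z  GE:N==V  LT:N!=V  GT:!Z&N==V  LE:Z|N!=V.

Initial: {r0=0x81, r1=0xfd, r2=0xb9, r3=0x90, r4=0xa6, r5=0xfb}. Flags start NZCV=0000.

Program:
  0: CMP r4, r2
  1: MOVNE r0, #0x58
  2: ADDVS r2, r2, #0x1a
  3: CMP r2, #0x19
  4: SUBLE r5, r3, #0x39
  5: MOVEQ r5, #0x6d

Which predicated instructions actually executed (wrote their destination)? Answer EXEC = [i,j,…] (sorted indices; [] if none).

EXEC = [1,4]

[0] flags=1000 → (cmp)
[1] flags=1000 NE?T → r0=0x58
[2] flags=1000 VS?F → skip
[3] flags=1010 → (cmp)
[4] flags=1010 LE?T → r5=0x57
[5] flags=1010 EQ?F → skip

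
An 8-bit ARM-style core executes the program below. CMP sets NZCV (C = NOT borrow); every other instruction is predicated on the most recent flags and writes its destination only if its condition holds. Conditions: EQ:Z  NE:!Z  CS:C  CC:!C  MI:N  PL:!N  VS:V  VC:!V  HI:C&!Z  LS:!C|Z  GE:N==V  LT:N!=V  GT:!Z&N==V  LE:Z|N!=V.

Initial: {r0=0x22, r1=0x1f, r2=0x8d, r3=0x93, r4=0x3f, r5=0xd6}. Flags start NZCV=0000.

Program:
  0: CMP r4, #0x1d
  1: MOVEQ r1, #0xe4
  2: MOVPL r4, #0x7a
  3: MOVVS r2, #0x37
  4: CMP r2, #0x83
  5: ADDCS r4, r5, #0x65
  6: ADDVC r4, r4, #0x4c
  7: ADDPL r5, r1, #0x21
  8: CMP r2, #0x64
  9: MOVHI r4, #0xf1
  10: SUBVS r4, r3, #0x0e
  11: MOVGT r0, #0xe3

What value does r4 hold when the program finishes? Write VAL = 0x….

[0] flags=0010 → (cmp)
[1] flags=0010 EQ?F → skip
[2] flags=0010 PL?T → r4=0x7a
[3] flags=0010 VS?F → skip
[4] flags=0010 → (cmp)
[5] flags=0010 CS?T → r4=0x3b
[6] flags=0010 VC?T → r4=0x87
[7] flags=0010 PL?T → r5=0x40
[8] flags=0011 → (cmp)
[9] flags=0011 HI?T → r4=0xf1
[10] flags=0011 VS?T → r4=0x85
[11] flags=0011 GT?F → skip

VAL = 0x85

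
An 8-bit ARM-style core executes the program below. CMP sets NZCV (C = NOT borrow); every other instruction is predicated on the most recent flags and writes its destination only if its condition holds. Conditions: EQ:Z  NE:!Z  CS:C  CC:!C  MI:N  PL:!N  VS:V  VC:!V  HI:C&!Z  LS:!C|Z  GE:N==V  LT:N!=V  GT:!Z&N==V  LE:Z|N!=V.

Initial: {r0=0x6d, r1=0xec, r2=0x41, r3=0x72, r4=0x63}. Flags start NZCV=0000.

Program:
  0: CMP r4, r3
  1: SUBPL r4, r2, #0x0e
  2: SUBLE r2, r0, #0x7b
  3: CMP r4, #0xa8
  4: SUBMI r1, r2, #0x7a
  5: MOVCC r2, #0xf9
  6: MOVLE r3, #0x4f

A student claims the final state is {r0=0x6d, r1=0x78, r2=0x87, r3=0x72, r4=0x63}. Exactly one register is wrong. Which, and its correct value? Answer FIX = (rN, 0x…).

FIX = (r2, 0xf9)

0: ✓ CMP  NZCV=1000
1: · SUBPL
2: ✓ SUBLE  r2←0xf2
3: ✓ CMP  NZCV=1001
4: ✓ SUBMI  r1←0x78
5: ✓ MOVCC  r2←0xf9
6: · MOVLE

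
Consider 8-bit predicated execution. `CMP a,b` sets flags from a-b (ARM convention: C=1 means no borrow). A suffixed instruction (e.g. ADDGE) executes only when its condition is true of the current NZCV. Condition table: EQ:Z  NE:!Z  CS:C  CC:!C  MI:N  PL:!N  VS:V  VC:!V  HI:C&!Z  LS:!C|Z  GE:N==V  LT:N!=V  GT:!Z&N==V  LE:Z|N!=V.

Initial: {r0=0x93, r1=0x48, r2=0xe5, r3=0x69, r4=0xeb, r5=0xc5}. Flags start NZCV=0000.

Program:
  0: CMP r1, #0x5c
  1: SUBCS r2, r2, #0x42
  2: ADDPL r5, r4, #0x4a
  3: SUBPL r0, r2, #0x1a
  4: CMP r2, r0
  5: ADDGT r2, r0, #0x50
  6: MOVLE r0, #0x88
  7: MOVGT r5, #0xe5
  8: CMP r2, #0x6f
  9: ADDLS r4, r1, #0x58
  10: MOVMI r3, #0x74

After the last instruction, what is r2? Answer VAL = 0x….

0: ✓ CMP  NZCV=1000
1: · SUBCS
2: · ADDPL
3: · SUBPL
4: ✓ CMP  NZCV=0010
5: ✓ ADDGT  r2←0xe3
6: · MOVLE
7: ✓ MOVGT  r5←0xe5
8: ✓ CMP  NZCV=0011
9: · ADDLS
10: · MOVMI

VAL = 0xe3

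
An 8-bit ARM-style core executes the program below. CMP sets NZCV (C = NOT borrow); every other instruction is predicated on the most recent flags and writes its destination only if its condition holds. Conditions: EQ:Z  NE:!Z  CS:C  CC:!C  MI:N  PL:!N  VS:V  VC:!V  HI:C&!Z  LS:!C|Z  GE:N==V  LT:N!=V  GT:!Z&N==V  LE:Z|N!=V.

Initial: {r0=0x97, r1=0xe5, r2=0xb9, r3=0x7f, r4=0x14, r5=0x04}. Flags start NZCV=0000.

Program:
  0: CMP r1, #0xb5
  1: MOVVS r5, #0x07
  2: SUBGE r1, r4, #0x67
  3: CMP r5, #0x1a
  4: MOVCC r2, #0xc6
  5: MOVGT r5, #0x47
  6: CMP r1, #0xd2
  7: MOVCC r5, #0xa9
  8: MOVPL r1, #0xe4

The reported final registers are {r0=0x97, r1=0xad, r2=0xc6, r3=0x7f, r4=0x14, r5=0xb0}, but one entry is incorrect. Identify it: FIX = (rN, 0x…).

0: ✓ CMP  NZCV=0010
1: · MOVVS
2: ✓ SUBGE  r1←0xad
3: ✓ CMP  NZCV=1000
4: ✓ MOVCC  r2←0xc6
5: · MOVGT
6: ✓ CMP  NZCV=1000
7: ✓ MOVCC  r5←0xa9
8: · MOVPL

FIX = (r5, 0xa9)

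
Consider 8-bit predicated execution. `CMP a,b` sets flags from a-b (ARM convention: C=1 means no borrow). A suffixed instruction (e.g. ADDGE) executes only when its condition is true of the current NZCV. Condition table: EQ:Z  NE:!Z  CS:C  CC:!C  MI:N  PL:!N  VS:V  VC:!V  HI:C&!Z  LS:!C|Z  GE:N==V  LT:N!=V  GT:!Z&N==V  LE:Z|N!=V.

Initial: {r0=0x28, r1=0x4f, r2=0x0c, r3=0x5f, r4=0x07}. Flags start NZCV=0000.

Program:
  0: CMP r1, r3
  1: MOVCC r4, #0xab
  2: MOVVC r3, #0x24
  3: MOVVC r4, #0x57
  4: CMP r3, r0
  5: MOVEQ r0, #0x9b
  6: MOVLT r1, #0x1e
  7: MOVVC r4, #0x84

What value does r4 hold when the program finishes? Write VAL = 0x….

VAL = 0x84

0: ✓ CMP  NZCV=1000
1: ✓ MOVCC  r4←0xab
2: ✓ MOVVC  r3←0x24
3: ✓ MOVVC  r4←0x57
4: ✓ CMP  NZCV=1000
5: · MOVEQ
6: ✓ MOVLT  r1←0x1e
7: ✓ MOVVC  r4←0x84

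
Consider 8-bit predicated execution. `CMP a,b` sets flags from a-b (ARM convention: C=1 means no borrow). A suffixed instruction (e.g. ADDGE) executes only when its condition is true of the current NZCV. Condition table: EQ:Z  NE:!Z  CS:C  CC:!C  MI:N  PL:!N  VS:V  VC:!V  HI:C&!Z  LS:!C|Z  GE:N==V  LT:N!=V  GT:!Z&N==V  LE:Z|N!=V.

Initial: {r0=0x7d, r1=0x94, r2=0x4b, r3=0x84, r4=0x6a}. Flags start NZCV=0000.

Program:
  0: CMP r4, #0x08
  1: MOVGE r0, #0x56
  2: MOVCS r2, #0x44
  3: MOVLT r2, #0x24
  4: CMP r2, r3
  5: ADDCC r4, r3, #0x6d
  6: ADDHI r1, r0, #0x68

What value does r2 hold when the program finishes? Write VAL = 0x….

VAL = 0x44

0: ✓ CMP  NZCV=0010
1: ✓ MOVGE  r0←0x56
2: ✓ MOVCS  r2←0x44
3: · MOVLT
4: ✓ CMP  NZCV=1001
5: ✓ ADDCC  r4←0xf1
6: · ADDHI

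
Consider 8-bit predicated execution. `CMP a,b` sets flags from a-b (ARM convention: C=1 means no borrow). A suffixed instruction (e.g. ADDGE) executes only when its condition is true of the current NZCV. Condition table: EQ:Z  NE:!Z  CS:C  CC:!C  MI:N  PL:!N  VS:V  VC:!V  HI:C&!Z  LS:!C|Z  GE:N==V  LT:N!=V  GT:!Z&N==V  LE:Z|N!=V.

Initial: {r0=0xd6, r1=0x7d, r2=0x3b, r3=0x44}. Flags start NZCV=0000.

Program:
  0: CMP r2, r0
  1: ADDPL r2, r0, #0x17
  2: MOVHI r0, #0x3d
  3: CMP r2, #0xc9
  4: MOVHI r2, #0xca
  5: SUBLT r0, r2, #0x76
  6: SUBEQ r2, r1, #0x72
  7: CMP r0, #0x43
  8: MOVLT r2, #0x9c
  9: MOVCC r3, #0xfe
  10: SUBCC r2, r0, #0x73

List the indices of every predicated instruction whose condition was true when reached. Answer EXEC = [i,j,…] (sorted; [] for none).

EXEC = [1,4,8]

[0] flags=0000 → (cmp)
[1] flags=0000 PL?T → r2=0xed
[2] flags=0000 HI?F → skip
[3] flags=0010 → (cmp)
[4] flags=0010 HI?T → r2=0xca
[5] flags=0010 LT?F → skip
[6] flags=0010 EQ?F → skip
[7] flags=1010 → (cmp)
[8] flags=1010 LT?T → r2=0x9c
[9] flags=1010 CC?F → skip
[10] flags=1010 CC?F → skip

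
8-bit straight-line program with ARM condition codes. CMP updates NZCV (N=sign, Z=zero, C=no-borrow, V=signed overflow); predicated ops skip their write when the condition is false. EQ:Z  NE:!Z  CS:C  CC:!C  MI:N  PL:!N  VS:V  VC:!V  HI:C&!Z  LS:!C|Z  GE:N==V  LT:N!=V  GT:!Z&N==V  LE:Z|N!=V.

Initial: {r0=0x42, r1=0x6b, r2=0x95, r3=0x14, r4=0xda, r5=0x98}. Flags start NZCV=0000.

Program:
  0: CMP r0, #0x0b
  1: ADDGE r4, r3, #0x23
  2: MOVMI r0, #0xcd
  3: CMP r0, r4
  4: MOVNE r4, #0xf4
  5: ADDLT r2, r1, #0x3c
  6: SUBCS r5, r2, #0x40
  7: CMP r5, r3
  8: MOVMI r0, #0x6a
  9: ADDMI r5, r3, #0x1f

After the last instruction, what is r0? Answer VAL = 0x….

VAL = 0x42

[0] flags=0010 → (cmp)
[1] flags=0010 GE?T → r4=0x37
[2] flags=0010 MI?F → skip
[3] flags=0010 → (cmp)
[4] flags=0010 NE?T → r4=0xf4
[5] flags=0010 LT?F → skip
[6] flags=0010 CS?T → r5=0x55
[7] flags=0010 → (cmp)
[8] flags=0010 MI?F → skip
[9] flags=0010 MI?F → skip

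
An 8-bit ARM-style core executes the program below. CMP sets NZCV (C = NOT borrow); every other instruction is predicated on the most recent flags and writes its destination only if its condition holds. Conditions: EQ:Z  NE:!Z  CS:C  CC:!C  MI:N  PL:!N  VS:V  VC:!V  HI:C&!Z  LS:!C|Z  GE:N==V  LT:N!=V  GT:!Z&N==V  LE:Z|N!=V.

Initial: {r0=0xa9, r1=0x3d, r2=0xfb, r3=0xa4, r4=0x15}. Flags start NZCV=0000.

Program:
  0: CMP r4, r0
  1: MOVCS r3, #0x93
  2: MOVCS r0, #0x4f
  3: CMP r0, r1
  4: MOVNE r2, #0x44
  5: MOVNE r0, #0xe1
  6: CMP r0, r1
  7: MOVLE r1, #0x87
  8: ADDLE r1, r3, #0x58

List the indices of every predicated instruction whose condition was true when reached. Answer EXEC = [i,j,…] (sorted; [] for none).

EXEC = [4,5,7,8]

0: ✓ CMP  NZCV=0000
1: · MOVCS
2: · MOVCS
3: ✓ CMP  NZCV=0011
4: ✓ MOVNE  r2←0x44
5: ✓ MOVNE  r0←0xe1
6: ✓ CMP  NZCV=1010
7: ✓ MOVLE  r1←0x87
8: ✓ ADDLE  r1←0xfc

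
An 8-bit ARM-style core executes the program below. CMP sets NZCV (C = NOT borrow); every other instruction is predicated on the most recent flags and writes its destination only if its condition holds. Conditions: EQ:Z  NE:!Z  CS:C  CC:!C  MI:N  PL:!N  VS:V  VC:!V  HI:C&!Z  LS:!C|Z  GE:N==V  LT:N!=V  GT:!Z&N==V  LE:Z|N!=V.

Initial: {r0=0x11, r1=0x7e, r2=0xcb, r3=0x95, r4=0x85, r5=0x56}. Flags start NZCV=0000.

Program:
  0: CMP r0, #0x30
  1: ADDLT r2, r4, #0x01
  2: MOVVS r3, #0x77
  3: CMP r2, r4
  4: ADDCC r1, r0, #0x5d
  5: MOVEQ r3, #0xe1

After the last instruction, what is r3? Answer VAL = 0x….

0: ✓ CMP  NZCV=1000
1: ✓ ADDLT  r2←0x86
2: · MOVVS
3: ✓ CMP  NZCV=0010
4: · ADDCC
5: · MOVEQ

VAL = 0x95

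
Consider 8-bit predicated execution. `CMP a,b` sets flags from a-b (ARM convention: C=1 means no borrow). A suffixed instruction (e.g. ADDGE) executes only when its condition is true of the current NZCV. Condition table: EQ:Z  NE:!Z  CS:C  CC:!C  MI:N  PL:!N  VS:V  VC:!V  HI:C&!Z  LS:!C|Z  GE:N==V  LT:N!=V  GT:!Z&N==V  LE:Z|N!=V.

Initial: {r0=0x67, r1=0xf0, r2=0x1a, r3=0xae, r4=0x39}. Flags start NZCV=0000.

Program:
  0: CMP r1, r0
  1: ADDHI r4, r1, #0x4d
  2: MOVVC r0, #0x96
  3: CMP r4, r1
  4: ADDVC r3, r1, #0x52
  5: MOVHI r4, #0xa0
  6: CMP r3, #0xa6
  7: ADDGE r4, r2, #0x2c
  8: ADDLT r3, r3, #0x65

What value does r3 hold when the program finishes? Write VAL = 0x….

VAL = 0x42

[0] flags=1010 → (cmp)
[1] flags=1010 HI?T → r4=0x3d
[2] flags=1010 VC?T → r0=0x96
[3] flags=0000 → (cmp)
[4] flags=0000 VC?T → r3=0x42
[5] flags=0000 HI?F → skip
[6] flags=1001 → (cmp)
[7] flags=1001 GE?T → r4=0x46
[8] flags=1001 LT?F → skip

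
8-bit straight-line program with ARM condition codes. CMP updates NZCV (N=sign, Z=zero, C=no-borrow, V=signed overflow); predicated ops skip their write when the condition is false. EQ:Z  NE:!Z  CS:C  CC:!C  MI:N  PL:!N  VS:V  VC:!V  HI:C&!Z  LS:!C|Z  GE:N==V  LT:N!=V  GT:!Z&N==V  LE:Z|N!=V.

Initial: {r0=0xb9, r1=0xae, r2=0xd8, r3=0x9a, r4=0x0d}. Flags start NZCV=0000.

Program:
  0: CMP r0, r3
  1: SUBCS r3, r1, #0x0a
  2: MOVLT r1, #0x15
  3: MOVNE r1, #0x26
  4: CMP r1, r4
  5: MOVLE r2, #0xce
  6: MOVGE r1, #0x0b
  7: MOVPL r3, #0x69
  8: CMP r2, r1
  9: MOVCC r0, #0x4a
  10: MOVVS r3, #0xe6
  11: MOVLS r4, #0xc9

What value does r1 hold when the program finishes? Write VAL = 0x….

VAL = 0x0b

[0] flags=0010 → (cmp)
[1] flags=0010 CS?T → r3=0xa4
[2] flags=0010 LT?F → skip
[3] flags=0010 NE?T → r1=0x26
[4] flags=0010 → (cmp)
[5] flags=0010 LE?F → skip
[6] flags=0010 GE?T → r1=0x0b
[7] flags=0010 PL?T → r3=0x69
[8] flags=1010 → (cmp)
[9] flags=1010 CC?F → skip
[10] flags=1010 VS?F → skip
[11] flags=1010 LS?F → skip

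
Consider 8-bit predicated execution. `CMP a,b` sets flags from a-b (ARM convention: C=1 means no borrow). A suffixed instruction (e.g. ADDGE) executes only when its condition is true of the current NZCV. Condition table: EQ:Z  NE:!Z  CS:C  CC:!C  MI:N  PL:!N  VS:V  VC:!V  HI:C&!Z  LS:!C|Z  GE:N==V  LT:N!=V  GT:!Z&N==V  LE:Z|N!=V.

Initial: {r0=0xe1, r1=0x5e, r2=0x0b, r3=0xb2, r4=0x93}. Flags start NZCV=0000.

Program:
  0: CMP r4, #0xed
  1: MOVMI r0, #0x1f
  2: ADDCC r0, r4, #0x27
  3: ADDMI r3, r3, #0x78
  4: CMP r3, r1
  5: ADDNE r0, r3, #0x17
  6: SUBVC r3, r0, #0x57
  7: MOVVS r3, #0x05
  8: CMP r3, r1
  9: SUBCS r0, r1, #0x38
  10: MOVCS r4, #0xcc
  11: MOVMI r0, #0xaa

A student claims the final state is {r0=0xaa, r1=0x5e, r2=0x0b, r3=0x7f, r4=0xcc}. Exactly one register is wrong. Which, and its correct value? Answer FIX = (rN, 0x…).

FIX = (r3, 0xea)

0: ✓ CMP  NZCV=1000
1: ✓ MOVMI  r0←0x1f
2: ✓ ADDCC  r0←0xba
3: ✓ ADDMI  r3←0x2a
4: ✓ CMP  NZCV=1000
5: ✓ ADDNE  r0←0x41
6: ✓ SUBVC  r3←0xea
7: · MOVVS
8: ✓ CMP  NZCV=1010
9: ✓ SUBCS  r0←0x26
10: ✓ MOVCS  r4←0xcc
11: ✓ MOVMI  r0←0xaa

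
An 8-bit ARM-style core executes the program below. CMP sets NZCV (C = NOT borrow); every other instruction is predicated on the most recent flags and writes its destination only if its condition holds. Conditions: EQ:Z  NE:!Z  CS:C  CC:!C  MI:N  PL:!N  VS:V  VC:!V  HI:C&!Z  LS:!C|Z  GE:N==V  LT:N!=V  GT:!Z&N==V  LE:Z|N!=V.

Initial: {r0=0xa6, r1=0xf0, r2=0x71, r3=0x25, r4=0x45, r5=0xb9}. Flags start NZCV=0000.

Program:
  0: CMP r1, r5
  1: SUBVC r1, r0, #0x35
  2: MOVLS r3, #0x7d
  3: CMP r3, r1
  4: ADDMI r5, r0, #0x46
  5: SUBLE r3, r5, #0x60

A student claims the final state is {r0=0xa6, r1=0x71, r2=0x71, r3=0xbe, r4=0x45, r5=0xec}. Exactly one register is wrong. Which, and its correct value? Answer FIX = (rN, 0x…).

0: ✓ CMP  NZCV=0010
1: ✓ SUBVC  r1←0x71
2: · MOVLS
3: ✓ CMP  NZCV=1000
4: ✓ ADDMI  r5←0xec
5: ✓ SUBLE  r3←0x8c

FIX = (r3, 0x8c)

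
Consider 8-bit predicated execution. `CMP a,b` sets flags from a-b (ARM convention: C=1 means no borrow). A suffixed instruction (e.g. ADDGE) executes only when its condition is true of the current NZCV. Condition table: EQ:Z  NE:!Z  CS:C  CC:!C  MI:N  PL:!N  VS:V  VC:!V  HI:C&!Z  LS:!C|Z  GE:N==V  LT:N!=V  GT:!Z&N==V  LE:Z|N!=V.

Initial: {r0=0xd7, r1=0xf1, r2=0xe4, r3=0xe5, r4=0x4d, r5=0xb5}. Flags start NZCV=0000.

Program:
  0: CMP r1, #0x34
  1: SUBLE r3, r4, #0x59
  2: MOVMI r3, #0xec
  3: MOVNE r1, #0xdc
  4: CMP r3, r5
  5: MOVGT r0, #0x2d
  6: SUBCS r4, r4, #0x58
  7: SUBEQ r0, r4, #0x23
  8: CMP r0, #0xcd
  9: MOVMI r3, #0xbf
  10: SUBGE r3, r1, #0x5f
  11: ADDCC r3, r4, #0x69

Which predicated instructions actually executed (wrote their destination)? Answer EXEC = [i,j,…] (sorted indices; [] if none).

[0] flags=1010 → (cmp)
[1] flags=1010 LE?T → r3=0xf4
[2] flags=1010 MI?T → r3=0xec
[3] flags=1010 NE?T → r1=0xdc
[4] flags=0010 → (cmp)
[5] flags=0010 GT?T → r0=0x2d
[6] flags=0010 CS?T → r4=0xf5
[7] flags=0010 EQ?F → skip
[8] flags=0000 → (cmp)
[9] flags=0000 MI?F → skip
[10] flags=0000 GE?T → r3=0x7d
[11] flags=0000 CC?T → r3=0x5e

EXEC = [1,2,3,5,6,10,11]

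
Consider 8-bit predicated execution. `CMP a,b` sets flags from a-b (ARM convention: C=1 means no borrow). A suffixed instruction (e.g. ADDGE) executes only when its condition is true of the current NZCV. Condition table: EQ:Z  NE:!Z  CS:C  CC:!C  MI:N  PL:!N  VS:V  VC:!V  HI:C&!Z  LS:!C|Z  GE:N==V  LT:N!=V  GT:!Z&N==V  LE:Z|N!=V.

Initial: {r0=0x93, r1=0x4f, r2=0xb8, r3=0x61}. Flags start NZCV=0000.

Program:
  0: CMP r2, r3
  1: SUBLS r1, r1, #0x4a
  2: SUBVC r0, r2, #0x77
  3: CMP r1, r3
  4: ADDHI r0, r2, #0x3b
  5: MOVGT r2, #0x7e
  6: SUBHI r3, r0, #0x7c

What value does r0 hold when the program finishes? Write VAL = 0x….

VAL = 0x93

[0] flags=0011 → (cmp)
[1] flags=0011 LS?F → skip
[2] flags=0011 VC?F → skip
[3] flags=1000 → (cmp)
[4] flags=1000 HI?F → skip
[5] flags=1000 GT?F → skip
[6] flags=1000 HI?F → skip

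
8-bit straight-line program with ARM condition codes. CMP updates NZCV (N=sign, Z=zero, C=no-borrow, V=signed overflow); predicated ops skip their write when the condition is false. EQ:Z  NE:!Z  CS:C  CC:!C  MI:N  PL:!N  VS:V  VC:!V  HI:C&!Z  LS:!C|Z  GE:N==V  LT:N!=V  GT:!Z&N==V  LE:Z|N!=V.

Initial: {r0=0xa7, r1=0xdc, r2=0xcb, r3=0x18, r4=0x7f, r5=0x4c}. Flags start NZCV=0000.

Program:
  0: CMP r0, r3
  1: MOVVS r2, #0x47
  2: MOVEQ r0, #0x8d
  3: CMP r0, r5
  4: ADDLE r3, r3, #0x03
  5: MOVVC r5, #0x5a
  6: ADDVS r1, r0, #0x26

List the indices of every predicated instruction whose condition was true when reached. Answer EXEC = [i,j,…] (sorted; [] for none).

EXEC = [4,6]

0: ✓ CMP  NZCV=1010
1: · MOVVS
2: · MOVEQ
3: ✓ CMP  NZCV=0011
4: ✓ ADDLE  r3←0x1b
5: · MOVVC
6: ✓ ADDVS  r1←0xcd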